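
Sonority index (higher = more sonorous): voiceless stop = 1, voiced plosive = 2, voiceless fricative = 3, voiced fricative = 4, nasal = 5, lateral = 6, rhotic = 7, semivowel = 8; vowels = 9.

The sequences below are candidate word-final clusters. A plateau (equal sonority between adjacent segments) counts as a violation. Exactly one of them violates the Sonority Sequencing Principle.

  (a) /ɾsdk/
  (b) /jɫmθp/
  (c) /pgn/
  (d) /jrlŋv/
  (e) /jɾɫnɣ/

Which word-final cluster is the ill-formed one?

c

(a) sonority 7-3-2-1: well-formed.
(b) sonority 8-6-5-3-1: well-formed.
(c) sonority 1-2-5: ill-formed.
(d) sonority 8-7-6-5-4: well-formed.
(e) sonority 8-7-6-5-4: well-formed.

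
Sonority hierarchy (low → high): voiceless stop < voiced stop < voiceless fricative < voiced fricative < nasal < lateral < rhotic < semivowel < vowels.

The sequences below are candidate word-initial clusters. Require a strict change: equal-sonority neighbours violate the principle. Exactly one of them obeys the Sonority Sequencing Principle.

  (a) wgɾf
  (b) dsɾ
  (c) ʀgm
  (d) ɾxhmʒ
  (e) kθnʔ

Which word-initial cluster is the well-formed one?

(a) sonority 8-2-7-3: ill-formed.
(b) sonority 2-3-7: well-formed.
(c) sonority 7-2-5: ill-formed.
(d) sonority 7-3-3-5-4: ill-formed.
(e) sonority 1-3-5-1: ill-formed.

b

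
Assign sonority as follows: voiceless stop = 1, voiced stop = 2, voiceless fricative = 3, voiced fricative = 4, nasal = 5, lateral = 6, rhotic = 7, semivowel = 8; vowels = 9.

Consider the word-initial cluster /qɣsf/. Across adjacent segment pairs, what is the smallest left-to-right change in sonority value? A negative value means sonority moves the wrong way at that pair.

-1

/q/: voiceless stop = 1.
/ɣ/: voiced fricative = 4.
/s/: voiceless fricative = 3.
/f/: voiceless fricative = 3.
/q/→/ɣ/: change +3.
/ɣ/→/s/: change -1.
/s/→/f/: change +0.
Minimum = -1.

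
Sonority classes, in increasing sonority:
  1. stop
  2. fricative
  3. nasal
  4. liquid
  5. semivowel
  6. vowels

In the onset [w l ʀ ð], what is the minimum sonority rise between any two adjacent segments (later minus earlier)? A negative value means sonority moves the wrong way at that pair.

-2

/w/: semivowel = 5.
/l/: liquid = 4.
/ʀ/: liquid = 4.
/ð/: fricative = 2.
/w/→/l/: change -1.
/l/→/ʀ/: change +0.
/ʀ/→/ð/: change -2.
Minimum = -2.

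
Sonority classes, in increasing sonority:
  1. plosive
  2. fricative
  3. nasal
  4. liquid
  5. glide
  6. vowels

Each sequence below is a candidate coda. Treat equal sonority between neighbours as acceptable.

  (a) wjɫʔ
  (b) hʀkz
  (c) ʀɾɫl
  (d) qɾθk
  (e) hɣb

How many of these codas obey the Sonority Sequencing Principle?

3

(a) wjɫʔ: profile 5-5-4-1 — obeys.
(b) hʀkz: profile 2-4-1-2 — violates.
(c) ʀɾɫl: profile 4-4-4-4 — obeys.
(d) qɾθk: profile 1-4-2-1 — violates.
(e) hɣb: profile 2-2-1 — obeys.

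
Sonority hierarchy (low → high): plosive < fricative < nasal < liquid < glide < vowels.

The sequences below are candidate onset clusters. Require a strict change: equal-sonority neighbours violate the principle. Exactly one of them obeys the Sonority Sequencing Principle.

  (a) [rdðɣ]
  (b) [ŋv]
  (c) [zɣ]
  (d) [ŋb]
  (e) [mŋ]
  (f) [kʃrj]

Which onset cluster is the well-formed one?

f

(a) sonority 4-1-2-2: ill-formed.
(b) sonority 3-2: ill-formed.
(c) sonority 2-2: ill-formed.
(d) sonority 3-1: ill-formed.
(e) sonority 3-3: ill-formed.
(f) sonority 1-2-4-5: well-formed.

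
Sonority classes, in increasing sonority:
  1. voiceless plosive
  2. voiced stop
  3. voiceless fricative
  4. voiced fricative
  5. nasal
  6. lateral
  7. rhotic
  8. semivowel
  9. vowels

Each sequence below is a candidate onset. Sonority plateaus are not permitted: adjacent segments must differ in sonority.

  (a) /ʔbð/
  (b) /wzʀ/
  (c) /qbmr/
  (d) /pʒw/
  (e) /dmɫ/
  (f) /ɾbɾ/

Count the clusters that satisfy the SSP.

4

(a) 1-2-4 → obeys
(b) 8-4-7 → violates
(c) 1-2-5-7 → obeys
(d) 1-4-8 → obeys
(e) 2-5-6 → obeys
(f) 7-2-7 → violates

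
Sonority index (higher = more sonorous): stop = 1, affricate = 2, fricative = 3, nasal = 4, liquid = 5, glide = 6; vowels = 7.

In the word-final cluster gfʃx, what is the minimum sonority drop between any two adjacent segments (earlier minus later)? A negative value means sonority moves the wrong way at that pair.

/g/: stop = 1.
/f/: fricative = 3.
/ʃ/: fricative = 3.
/x/: fricative = 3.
/g/→/f/: change -2.
/f/→/ʃ/: change +0.
/ʃ/→/x/: change +0.
Minimum = -2.

-2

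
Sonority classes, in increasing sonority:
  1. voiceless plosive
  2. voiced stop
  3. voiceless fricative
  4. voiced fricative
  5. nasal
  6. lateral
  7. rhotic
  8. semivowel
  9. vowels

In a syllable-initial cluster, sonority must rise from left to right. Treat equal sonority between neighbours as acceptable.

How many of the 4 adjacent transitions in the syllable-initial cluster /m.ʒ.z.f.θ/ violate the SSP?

/m/ is a nasal (sonority 5).
/ʒ/ is a voiced fricative (sonority 4).
/z/ is a voiced fricative (sonority 4).
/f/ is a voiceless fricative (sonority 3).
/θ/ is a voiceless fricative (sonority 3).
/m/→/ʒ/: 5→4 (does not rise) — violation.
/ʒ/→/z/: 4→4 (plateau, allowed) — ok.
/z/→/f/: 4→3 (does not rise) — violation.
/f/→/θ/: 3→3 (plateau, allowed) — ok.

2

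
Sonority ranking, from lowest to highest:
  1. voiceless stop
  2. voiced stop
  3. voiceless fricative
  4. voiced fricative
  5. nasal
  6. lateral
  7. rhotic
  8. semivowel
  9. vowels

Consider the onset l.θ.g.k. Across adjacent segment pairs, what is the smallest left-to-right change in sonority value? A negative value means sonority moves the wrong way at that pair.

-3

/l/ — lateral, sonority 6.
/θ/ — voiceless fricative, sonority 3.
/g/ — voiced stop, sonority 2.
/k/ — voiceless stop, sonority 1.
/l/→/θ/: change -3.
/θ/→/g/: change -1.
/g/→/k/: change -1.
Minimum = -3.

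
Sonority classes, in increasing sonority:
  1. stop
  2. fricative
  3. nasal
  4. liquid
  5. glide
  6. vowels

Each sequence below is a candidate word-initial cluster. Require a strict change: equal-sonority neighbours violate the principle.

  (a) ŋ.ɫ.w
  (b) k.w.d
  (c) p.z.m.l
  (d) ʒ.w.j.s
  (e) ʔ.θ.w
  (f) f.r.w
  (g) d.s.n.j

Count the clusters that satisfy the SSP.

5

(a) sonority 3-4-5: well-formed.
(b) sonority 1-5-1: ill-formed.
(c) sonority 1-2-3-4: well-formed.
(d) sonority 2-5-5-2: ill-formed.
(e) sonority 1-2-5: well-formed.
(f) sonority 2-4-5: well-formed.
(g) sonority 1-2-3-5: well-formed.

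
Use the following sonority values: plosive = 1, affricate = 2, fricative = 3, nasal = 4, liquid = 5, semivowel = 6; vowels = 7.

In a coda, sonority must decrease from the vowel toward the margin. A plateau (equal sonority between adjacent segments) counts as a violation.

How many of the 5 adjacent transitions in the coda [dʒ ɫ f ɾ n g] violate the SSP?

2

/dʒ/ — affricate, sonority 2.
/ɫ/ — liquid, sonority 5.
/f/ — fricative, sonority 3.
/ɾ/ — liquid, sonority 5.
/n/ — nasal, sonority 4.
/g/ — plosive, sonority 1.
/dʒ/→/ɫ/: 2→5 (does not fall) — violation.
/ɫ/→/f/: 5→3 (falls) — ok.
/f/→/ɾ/: 3→5 (does not fall) — violation.
/ɾ/→/n/: 5→4 (falls) — ok.
/n/→/g/: 4→1 (falls) — ok.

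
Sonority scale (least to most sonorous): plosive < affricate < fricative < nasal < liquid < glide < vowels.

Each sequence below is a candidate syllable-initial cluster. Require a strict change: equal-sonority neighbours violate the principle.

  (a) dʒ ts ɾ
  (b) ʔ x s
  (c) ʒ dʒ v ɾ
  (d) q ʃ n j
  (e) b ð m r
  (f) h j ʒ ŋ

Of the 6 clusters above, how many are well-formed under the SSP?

(a) 2-2-5 → violates
(b) 1-3-3 → violates
(c) 3-2-3-5 → violates
(d) 1-3-4-6 → obeys
(e) 1-3-4-5 → obeys
(f) 3-6-3-4 → violates

2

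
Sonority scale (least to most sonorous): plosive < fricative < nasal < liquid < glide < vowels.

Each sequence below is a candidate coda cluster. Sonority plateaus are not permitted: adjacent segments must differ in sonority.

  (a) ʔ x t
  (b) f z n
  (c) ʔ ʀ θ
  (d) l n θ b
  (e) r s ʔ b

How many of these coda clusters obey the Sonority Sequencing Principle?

(a) 1-2-1 → violates
(b) 2-2-3 → violates
(c) 1-4-2 → violates
(d) 4-3-2-1 → obeys
(e) 4-2-1-1 → violates

1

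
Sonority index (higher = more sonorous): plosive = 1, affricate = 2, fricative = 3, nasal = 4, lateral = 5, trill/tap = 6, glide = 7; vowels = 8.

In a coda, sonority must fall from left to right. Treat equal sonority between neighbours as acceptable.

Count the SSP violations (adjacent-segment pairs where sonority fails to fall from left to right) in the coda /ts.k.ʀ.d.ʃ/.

2

/ts/ is an affricate (sonority 2).
/k/ is a plosive (sonority 1).
/ʀ/ is a trill/tap (sonority 6).
/d/ is a plosive (sonority 1).
/ʃ/ is a fricative (sonority 3).
/ts/→/k/: 2→1 (falls) — ok.
/k/→/ʀ/: 1→6 (does not fall) — violation.
/ʀ/→/d/: 6→1 (falls) — ok.
/d/→/ʃ/: 1→3 (does not fall) — violation.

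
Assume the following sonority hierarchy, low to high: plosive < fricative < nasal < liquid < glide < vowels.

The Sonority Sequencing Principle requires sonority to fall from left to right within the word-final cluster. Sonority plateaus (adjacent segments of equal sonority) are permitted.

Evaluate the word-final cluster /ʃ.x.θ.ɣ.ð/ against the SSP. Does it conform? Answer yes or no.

/ʃ/ — fricative, sonority 2.
/x/ — fricative, sonority 2.
/θ/ — fricative, sonority 2.
/ɣ/ — fricative, sonority 2.
/ð/ — fricative, sonority 2.
The profile 2-2-2-2-2 is non-increasing (plateaus allowed), so the word-final cluster satisfies the SSP.

yes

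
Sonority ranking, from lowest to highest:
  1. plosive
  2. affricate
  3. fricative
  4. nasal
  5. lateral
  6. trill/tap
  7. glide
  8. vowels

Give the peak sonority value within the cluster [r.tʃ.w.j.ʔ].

/r/ is a trill/tap (sonority 6).
/tʃ/ is an affricate (sonority 2).
/w/ is a glide (sonority 7).
/j/ is a glide (sonority 7).
/ʔ/ is a plosive (sonority 1).
The maximum is 7.

7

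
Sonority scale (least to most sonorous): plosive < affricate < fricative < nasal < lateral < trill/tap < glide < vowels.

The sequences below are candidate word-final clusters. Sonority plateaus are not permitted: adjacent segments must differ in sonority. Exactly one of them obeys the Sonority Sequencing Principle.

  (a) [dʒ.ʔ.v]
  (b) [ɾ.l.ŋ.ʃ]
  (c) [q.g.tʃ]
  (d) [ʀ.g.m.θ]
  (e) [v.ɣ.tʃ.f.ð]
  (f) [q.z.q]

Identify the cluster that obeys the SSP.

b

(a) 2-1-3 → violates
(b) 6-5-4-3 → obeys
(c) 1-1-2 → violates
(d) 6-1-4-3 → violates
(e) 3-3-2-3-3 → violates
(f) 1-3-1 → violates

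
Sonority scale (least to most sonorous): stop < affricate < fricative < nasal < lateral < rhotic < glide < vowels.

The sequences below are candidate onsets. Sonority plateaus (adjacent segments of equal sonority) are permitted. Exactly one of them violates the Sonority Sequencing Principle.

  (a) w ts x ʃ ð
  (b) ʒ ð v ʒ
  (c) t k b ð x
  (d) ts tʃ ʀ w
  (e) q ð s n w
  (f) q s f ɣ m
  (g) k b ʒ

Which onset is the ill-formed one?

a

(a) 7-2-3-3-3 → violates
(b) 3-3-3-3 → obeys
(c) 1-1-1-3-3 → obeys
(d) 2-2-6-7 → obeys
(e) 1-3-3-4-7 → obeys
(f) 1-3-3-3-4 → obeys
(g) 1-1-3 → obeys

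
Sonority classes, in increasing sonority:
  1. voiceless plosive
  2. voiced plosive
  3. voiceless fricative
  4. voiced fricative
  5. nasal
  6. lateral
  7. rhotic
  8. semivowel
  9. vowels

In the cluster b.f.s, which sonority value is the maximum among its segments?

/b/: voiced plosive = 2.
/f/: voiceless fricative = 3.
/s/: voiceless fricative = 3.
The maximum is 3.

3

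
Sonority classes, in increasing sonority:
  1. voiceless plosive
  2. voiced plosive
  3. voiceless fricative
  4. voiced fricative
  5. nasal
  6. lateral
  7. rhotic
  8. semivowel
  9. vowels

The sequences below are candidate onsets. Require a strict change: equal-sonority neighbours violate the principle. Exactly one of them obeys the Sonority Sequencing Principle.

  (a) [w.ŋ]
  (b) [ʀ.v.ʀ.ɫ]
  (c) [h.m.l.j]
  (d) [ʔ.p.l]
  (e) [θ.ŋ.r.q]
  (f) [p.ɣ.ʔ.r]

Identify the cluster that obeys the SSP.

c

(a) [w.ŋ]: profile 8-5 — violates.
(b) [ʀ.v.ʀ.ɫ]: profile 7-4-7-6 — violates.
(c) [h.m.l.j]: profile 3-5-6-8 — obeys.
(d) [ʔ.p.l]: profile 1-1-6 — violates.
(e) [θ.ŋ.r.q]: profile 3-5-7-1 — violates.
(f) [p.ɣ.ʔ.r]: profile 1-4-1-7 — violates.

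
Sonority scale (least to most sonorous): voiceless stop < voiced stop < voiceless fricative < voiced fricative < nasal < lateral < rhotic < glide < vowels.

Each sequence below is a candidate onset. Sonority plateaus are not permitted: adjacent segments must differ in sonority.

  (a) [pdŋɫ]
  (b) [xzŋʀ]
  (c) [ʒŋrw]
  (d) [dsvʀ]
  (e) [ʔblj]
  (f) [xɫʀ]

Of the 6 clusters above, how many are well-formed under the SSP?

(a) 1-2-5-6 → obeys
(b) 3-4-5-7 → obeys
(c) 4-5-7-8 → obeys
(d) 2-3-4-7 → obeys
(e) 1-2-6-8 → obeys
(f) 3-6-7 → obeys

6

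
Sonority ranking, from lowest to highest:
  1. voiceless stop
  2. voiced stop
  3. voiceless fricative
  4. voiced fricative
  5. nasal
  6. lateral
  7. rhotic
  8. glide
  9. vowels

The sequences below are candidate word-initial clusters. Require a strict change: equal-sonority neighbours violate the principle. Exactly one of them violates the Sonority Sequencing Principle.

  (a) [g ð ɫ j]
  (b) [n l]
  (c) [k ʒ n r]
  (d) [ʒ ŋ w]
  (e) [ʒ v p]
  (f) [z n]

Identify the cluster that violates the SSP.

e

(a) [g ð ɫ j]: profile 2-4-6-8 — obeys.
(b) [n l]: profile 5-6 — obeys.
(c) [k ʒ n r]: profile 1-4-5-7 — obeys.
(d) [ʒ ŋ w]: profile 4-5-8 — obeys.
(e) [ʒ v p]: profile 4-4-1 — violates.
(f) [z n]: profile 4-5 — obeys.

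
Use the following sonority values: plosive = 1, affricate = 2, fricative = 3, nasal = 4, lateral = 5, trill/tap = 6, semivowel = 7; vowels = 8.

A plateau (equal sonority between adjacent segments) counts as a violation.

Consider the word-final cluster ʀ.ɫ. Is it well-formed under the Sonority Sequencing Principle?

/ʀ/ is a trill/tap (sonority 6).
/ɫ/ is a lateral (sonority 5).
The profile 6-5 strictly falls, so the word-final cluster satisfies the SSP.

yes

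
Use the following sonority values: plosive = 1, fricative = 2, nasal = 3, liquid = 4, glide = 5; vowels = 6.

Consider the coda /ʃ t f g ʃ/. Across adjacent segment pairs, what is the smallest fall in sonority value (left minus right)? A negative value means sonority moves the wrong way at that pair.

-1

/ʃ/ is a fricative (sonority 2).
/t/ is a plosive (sonority 1).
/f/ is a fricative (sonority 2).
/g/ is a plosive (sonority 1).
/ʃ/ is a fricative (sonority 2).
/ʃ/→/t/: change +1.
/t/→/f/: change -1.
/f/→/g/: change +1.
/g/→/ʃ/: change -1.
Minimum = -1.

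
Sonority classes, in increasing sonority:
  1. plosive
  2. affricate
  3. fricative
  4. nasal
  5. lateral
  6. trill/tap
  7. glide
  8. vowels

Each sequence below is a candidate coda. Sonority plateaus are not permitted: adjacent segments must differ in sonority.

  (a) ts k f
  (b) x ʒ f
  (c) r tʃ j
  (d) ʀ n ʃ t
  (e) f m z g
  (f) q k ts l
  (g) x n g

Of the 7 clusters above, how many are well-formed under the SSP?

1

(a) sonority 2-1-3: ill-formed.
(b) sonority 3-3-3: ill-formed.
(c) sonority 6-2-7: ill-formed.
(d) sonority 6-4-3-1: well-formed.
(e) sonority 3-4-3-1: ill-formed.
(f) sonority 1-1-2-5: ill-formed.
(g) sonority 3-4-1: ill-formed.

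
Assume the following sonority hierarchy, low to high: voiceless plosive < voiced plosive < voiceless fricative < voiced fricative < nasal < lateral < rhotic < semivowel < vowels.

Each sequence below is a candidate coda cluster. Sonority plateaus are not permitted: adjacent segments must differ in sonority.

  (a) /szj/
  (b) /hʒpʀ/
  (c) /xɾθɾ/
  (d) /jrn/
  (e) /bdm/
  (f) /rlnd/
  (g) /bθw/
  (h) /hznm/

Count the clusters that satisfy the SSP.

2

(a) /szj/: profile 3-4-8 — violates.
(b) /hʒpʀ/: profile 3-4-1-7 — violates.
(c) /xɾθɾ/: profile 3-7-3-7 — violates.
(d) /jrn/: profile 8-7-5 — obeys.
(e) /bdm/: profile 2-2-5 — violates.
(f) /rlnd/: profile 7-6-5-2 — obeys.
(g) /bθw/: profile 2-3-8 — violates.
(h) /hznm/: profile 3-4-5-5 — violates.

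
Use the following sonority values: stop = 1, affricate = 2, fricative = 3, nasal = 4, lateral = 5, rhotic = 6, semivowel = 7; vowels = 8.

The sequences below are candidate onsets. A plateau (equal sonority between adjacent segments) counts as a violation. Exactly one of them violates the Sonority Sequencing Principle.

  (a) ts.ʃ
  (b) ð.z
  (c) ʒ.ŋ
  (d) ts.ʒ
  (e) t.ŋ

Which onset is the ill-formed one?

b

(a) 2-3 → obeys
(b) 3-3 → violates
(c) 3-4 → obeys
(d) 2-3 → obeys
(e) 1-4 → obeys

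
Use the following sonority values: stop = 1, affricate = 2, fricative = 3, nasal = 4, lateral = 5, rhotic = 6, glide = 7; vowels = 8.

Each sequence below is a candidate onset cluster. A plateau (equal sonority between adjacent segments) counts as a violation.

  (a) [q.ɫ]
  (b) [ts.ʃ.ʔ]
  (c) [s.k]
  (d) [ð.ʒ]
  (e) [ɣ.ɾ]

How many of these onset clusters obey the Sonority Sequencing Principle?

(a) 1-5 → obeys
(b) 2-3-1 → violates
(c) 3-1 → violates
(d) 3-3 → violates
(e) 3-6 → obeys

2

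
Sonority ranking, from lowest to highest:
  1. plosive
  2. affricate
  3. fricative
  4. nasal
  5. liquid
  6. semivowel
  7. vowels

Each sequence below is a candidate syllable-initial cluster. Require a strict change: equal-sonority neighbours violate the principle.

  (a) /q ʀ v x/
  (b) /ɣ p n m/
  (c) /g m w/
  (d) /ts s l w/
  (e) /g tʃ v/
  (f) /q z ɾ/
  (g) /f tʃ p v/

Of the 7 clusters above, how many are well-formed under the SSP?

4

(a) /q ʀ v x/: profile 1-5-3-3 — violates.
(b) /ɣ p n m/: profile 3-1-4-4 — violates.
(c) /g m w/: profile 1-4-6 — obeys.
(d) /ts s l w/: profile 2-3-5-6 — obeys.
(e) /g tʃ v/: profile 1-2-3 — obeys.
(f) /q z ɾ/: profile 1-3-5 — obeys.
(g) /f tʃ p v/: profile 3-2-1-3 — violates.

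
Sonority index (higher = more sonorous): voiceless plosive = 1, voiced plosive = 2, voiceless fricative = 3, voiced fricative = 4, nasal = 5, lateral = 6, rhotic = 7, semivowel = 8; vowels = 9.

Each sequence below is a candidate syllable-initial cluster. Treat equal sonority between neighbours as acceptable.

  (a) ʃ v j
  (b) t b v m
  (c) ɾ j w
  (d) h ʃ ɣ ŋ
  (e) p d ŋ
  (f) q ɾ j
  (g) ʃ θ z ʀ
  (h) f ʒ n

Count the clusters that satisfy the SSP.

8

(a) sonority 3-4-8: well-formed.
(b) sonority 1-2-4-5: well-formed.
(c) sonority 7-8-8: well-formed.
(d) sonority 3-3-4-5: well-formed.
(e) sonority 1-2-5: well-formed.
(f) sonority 1-7-8: well-formed.
(g) sonority 3-3-4-7: well-formed.
(h) sonority 3-4-5: well-formed.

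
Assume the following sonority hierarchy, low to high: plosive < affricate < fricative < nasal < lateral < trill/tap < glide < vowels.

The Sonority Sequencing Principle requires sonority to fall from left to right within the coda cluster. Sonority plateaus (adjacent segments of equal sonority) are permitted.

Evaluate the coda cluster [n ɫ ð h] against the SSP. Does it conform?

no

/n/ is a nasal (sonority 4).
/ɫ/ is a lateral (sonority 5).
/ð/ is a fricative (sonority 3).
/h/ is a fricative (sonority 3).
The profile is 4-5-3-3. Between /n/ (4) and /ɫ/ (5) sonority does not fall, so the cluster violates the SSP.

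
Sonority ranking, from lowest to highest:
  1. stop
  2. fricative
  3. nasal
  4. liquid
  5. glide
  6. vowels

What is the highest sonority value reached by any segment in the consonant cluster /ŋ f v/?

/ŋ/ — nasal, sonority 3.
/f/ — fricative, sonority 2.
/v/ — fricative, sonority 2.
The maximum is 3.

3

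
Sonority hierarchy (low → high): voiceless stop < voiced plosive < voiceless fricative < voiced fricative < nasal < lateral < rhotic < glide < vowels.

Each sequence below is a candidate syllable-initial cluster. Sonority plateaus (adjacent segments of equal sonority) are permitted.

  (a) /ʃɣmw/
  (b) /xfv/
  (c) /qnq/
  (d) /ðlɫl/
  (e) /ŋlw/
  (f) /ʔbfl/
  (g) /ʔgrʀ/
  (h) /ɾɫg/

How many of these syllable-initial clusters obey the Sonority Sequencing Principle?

6

(a) sonority 3-4-5-8: well-formed.
(b) sonority 3-3-4: well-formed.
(c) sonority 1-5-1: ill-formed.
(d) sonority 4-6-6-6: well-formed.
(e) sonority 5-6-8: well-formed.
(f) sonority 1-2-3-6: well-formed.
(g) sonority 1-2-7-7: well-formed.
(h) sonority 7-6-2: ill-formed.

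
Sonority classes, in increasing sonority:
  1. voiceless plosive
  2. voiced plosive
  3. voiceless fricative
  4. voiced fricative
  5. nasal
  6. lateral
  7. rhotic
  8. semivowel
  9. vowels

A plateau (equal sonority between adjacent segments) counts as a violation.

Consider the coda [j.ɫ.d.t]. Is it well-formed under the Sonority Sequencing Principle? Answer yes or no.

yes

/j/: semivowel = 8.
/ɫ/: lateral = 6.
/d/: voiced plosive = 2.
/t/: voiceless plosive = 1.
The profile 8-6-2-1 strictly falls, so the coda satisfies the SSP.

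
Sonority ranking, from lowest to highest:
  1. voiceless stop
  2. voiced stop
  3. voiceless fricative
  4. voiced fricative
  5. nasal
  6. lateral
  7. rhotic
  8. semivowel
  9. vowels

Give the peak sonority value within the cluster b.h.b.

/b/: voiced stop = 2.
/h/: voiceless fricative = 3.
/b/: voiced stop = 2.
The maximum is 3.

3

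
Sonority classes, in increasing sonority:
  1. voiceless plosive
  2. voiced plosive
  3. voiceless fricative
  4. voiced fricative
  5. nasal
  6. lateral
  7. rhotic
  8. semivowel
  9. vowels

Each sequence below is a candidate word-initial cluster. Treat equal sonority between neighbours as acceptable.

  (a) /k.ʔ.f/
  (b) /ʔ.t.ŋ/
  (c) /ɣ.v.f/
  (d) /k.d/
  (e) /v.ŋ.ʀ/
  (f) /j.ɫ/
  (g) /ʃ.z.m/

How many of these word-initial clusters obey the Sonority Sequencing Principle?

5

(a) /k.ʔ.f/: profile 1-1-3 — obeys.
(b) /ʔ.t.ŋ/: profile 1-1-5 — obeys.
(c) /ɣ.v.f/: profile 4-4-3 — violates.
(d) /k.d/: profile 1-2 — obeys.
(e) /v.ŋ.ʀ/: profile 4-5-7 — obeys.
(f) /j.ɫ/: profile 8-6 — violates.
(g) /ʃ.z.m/: profile 3-4-5 — obeys.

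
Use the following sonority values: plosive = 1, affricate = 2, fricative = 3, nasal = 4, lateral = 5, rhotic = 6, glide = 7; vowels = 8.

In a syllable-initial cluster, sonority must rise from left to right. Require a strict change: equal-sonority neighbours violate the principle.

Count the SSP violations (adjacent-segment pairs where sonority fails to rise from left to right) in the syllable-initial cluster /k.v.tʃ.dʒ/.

/k/: plosive = 1.
/v/: fricative = 3.
/tʃ/: affricate = 2.
/dʒ/: affricate = 2.
/k/→/v/: 1→3 (rises) — ok.
/v/→/tʃ/: 3→2 (does not rise) — violation.
/tʃ/→/dʒ/: 2→2 (plateau) — violation.

2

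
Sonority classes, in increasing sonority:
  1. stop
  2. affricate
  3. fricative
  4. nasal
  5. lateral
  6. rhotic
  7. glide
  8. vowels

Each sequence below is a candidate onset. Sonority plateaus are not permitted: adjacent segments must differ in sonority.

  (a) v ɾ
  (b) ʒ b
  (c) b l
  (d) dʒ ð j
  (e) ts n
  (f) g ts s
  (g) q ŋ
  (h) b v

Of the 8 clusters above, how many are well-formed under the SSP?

7

(a) sonority 3-6: well-formed.
(b) sonority 3-1: ill-formed.
(c) sonority 1-5: well-formed.
(d) sonority 2-3-7: well-formed.
(e) sonority 2-4: well-formed.
(f) sonority 1-2-3: well-formed.
(g) sonority 1-4: well-formed.
(h) sonority 1-3: well-formed.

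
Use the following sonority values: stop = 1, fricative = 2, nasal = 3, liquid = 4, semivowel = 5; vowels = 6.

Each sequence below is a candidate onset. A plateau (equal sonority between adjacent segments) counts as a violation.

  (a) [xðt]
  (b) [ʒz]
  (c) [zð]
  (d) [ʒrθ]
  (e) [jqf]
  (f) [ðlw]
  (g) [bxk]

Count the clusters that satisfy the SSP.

(a) 2-2-1 → violates
(b) 2-2 → violates
(c) 2-2 → violates
(d) 2-4-2 → violates
(e) 5-1-2 → violates
(f) 2-4-5 → obeys
(g) 1-2-1 → violates

1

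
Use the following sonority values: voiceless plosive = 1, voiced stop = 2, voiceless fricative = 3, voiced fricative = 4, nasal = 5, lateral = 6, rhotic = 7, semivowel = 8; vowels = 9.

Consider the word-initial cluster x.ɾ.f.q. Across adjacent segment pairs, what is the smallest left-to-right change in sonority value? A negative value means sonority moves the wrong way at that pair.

-4

/x/: voiceless fricative = 3.
/ɾ/: rhotic = 7.
/f/: voiceless fricative = 3.
/q/: voiceless plosive = 1.
/x/→/ɾ/: change +4.
/ɾ/→/f/: change -4.
/f/→/q/: change -2.
Minimum = -4.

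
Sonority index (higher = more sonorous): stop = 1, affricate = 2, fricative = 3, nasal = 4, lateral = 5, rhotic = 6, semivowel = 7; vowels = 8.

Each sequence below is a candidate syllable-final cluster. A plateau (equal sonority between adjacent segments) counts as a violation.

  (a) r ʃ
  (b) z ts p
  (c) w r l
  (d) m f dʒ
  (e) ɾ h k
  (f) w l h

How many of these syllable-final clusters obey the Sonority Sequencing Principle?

6

(a) 6-3 → obeys
(b) 3-2-1 → obeys
(c) 7-6-5 → obeys
(d) 4-3-2 → obeys
(e) 6-3-1 → obeys
(f) 7-5-3 → obeys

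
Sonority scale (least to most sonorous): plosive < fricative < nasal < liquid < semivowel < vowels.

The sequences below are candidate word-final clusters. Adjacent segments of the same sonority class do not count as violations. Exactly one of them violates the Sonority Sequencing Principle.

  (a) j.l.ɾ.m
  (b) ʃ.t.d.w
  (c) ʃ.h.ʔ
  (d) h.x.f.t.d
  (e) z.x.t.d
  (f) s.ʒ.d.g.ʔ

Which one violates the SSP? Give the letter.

b

(a) 5-4-4-3 → obeys
(b) 2-1-1-5 → violates
(c) 2-2-1 → obeys
(d) 2-2-2-1-1 → obeys
(e) 2-2-1-1 → obeys
(f) 2-2-1-1-1 → obeys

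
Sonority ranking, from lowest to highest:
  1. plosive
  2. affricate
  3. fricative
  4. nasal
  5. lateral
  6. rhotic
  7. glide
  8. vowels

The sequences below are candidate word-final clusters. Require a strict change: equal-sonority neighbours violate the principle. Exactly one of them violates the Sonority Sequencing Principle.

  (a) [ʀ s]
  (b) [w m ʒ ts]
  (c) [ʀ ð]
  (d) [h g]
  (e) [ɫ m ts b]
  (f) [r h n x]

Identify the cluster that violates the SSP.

(a) sonority 6-3: well-formed.
(b) sonority 7-4-3-2: well-formed.
(c) sonority 6-3: well-formed.
(d) sonority 3-1: well-formed.
(e) sonority 5-4-2-1: well-formed.
(f) sonority 6-3-4-3: ill-formed.

f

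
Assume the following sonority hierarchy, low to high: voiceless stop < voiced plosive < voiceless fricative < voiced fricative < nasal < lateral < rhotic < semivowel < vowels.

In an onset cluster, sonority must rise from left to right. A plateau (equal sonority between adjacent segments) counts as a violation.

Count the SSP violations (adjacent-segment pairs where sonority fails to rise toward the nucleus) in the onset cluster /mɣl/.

/m/ is a nasal (sonority 5).
/ɣ/ is a voiced fricative (sonority 4).
/l/ is a lateral (sonority 6).
/m/→/ɣ/: 5→4 (does not rise) — violation.
/ɣ/→/l/: 4→6 (rises) — ok.

1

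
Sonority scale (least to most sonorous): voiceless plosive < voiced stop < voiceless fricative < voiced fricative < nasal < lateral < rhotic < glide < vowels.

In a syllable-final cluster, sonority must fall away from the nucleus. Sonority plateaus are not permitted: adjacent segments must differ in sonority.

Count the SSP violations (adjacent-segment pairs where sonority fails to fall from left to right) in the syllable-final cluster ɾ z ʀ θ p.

/ɾ/ is a rhotic (sonority 7).
/z/ is a voiced fricative (sonority 4).
/ʀ/ is a rhotic (sonority 7).
/θ/ is a voiceless fricative (sonority 3).
/p/ is a voiceless plosive (sonority 1).
/ɾ/→/z/: 7→4 (falls) — ok.
/z/→/ʀ/: 4→7 (does not fall) — violation.
/ʀ/→/θ/: 7→3 (falls) — ok.
/θ/→/p/: 3→1 (falls) — ok.

1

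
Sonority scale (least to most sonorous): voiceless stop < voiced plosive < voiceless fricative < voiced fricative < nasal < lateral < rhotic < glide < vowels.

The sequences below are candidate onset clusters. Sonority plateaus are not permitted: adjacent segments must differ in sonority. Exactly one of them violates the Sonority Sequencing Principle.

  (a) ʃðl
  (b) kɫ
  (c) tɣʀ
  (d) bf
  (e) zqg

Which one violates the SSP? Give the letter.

(a) 3-4-6 → obeys
(b) 1-6 → obeys
(c) 1-4-7 → obeys
(d) 2-3 → obeys
(e) 4-1-2 → violates

e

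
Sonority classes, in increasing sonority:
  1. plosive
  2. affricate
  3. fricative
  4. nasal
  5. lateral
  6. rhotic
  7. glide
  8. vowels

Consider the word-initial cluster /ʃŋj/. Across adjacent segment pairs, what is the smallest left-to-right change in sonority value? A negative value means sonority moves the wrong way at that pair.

1

/ʃ/ is a fricative (sonority 3).
/ŋ/ is a nasal (sonority 4).
/j/ is a glide (sonority 7).
/ʃ/→/ŋ/: change +1.
/ŋ/→/j/: change +3.
Minimum = 1.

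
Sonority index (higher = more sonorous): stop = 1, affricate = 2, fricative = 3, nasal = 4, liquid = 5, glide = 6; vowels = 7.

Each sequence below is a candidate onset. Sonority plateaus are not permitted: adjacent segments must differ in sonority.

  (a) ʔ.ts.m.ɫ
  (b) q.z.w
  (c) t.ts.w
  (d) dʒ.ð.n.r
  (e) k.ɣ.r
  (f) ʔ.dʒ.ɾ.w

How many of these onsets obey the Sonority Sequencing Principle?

(a) ʔ.ts.m.ɫ: profile 1-2-4-5 — obeys.
(b) q.z.w: profile 1-3-6 — obeys.
(c) t.ts.w: profile 1-2-6 — obeys.
(d) dʒ.ð.n.r: profile 2-3-4-5 — obeys.
(e) k.ɣ.r: profile 1-3-5 — obeys.
(f) ʔ.dʒ.ɾ.w: profile 1-2-5-6 — obeys.

6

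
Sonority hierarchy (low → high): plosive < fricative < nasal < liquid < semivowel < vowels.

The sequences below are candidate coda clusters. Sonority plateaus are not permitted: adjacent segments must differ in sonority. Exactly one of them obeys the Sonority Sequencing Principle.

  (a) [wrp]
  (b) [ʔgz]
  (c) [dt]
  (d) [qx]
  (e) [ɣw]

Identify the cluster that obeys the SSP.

(a) 5-4-1 → obeys
(b) 1-1-2 → violates
(c) 1-1 → violates
(d) 1-2 → violates
(e) 2-5 → violates

a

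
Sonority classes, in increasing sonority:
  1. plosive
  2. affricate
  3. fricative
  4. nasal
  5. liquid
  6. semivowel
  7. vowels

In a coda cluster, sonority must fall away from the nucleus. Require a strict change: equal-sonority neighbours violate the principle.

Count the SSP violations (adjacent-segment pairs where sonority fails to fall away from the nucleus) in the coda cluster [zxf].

/z/ — fricative, sonority 3.
/x/ — fricative, sonority 3.
/f/ — fricative, sonority 3.
/z/→/x/: 3→3 (plateau) — violation.
/x/→/f/: 3→3 (plateau) — violation.

2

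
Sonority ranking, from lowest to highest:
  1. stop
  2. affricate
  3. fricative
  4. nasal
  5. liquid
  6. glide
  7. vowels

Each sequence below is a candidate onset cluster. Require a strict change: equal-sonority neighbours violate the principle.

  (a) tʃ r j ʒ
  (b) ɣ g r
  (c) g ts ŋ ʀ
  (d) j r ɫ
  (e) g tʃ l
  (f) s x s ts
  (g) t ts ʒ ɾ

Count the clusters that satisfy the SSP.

(a) sonority 2-5-6-3: ill-formed.
(b) sonority 3-1-5: ill-formed.
(c) sonority 1-2-4-5: well-formed.
(d) sonority 6-5-5: ill-formed.
(e) sonority 1-2-5: well-formed.
(f) sonority 3-3-3-2: ill-formed.
(g) sonority 1-2-3-5: well-formed.

3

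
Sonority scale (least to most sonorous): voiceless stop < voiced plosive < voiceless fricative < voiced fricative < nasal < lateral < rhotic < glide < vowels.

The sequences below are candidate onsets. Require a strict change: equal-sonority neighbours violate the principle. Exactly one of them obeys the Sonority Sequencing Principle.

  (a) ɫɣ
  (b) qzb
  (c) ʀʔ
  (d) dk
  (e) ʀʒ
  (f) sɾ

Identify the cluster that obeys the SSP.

(a) sonority 6-4: ill-formed.
(b) sonority 1-4-2: ill-formed.
(c) sonority 7-1: ill-formed.
(d) sonority 2-1: ill-formed.
(e) sonority 7-4: ill-formed.
(f) sonority 3-7: well-formed.

f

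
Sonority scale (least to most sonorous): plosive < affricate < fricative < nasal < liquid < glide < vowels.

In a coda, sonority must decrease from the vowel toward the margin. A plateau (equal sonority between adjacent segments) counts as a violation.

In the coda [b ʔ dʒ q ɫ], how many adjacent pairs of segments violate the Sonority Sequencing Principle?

3

/b/ is a plosive (sonority 1).
/ʔ/ is a plosive (sonority 1).
/dʒ/ is an affricate (sonority 2).
/q/ is a plosive (sonority 1).
/ɫ/ is a liquid (sonority 5).
/b/→/ʔ/: 1→1 (plateau) — violation.
/ʔ/→/dʒ/: 1→2 (does not fall) — violation.
/dʒ/→/q/: 2→1 (falls) — ok.
/q/→/ɫ/: 1→5 (does not fall) — violation.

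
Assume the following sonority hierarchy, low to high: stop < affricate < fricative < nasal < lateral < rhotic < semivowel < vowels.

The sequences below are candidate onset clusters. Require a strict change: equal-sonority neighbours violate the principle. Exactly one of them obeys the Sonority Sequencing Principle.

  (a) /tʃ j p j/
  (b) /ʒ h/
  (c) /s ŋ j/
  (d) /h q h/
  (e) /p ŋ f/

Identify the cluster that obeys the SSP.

c

(a) 2-7-1-7 → violates
(b) 3-3 → violates
(c) 3-4-7 → obeys
(d) 3-1-3 → violates
(e) 1-4-3 → violates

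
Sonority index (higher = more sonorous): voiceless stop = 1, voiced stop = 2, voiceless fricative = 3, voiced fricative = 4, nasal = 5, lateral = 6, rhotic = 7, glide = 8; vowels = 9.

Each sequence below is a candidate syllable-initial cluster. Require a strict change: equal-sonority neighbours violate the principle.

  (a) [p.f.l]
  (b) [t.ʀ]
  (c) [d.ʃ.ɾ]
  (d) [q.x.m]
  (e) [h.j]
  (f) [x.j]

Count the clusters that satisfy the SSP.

6

(a) 1-3-6 → obeys
(b) 1-7 → obeys
(c) 2-3-7 → obeys
(d) 1-3-5 → obeys
(e) 3-8 → obeys
(f) 3-8 → obeys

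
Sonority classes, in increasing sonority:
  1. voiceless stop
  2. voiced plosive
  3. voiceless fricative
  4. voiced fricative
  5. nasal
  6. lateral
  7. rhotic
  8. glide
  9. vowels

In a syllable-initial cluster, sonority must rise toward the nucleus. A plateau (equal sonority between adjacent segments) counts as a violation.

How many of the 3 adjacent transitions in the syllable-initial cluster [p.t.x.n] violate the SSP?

1

/p/ is a voiceless stop (sonority 1).
/t/ is a voiceless stop (sonority 1).
/x/ is a voiceless fricative (sonority 3).
/n/ is a nasal (sonority 5).
/p/→/t/: 1→1 (plateau) — violation.
/t/→/x/: 1→3 (rises) — ok.
/x/→/n/: 3→5 (rises) — ok.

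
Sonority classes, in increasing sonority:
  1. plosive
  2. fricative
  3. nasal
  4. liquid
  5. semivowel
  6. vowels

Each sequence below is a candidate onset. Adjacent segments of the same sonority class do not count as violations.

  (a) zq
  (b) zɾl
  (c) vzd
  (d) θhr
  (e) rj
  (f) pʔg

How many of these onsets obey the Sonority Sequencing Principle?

4

(a) 2-1 → violates
(b) 2-4-4 → obeys
(c) 2-2-1 → violates
(d) 2-2-4 → obeys
(e) 4-5 → obeys
(f) 1-1-1 → obeys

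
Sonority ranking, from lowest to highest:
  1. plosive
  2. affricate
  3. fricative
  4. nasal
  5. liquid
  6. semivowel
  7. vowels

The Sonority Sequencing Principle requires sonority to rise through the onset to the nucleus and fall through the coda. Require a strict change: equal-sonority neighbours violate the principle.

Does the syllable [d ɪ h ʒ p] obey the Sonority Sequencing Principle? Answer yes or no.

no

Onset: /d/ is a plosive (sonority 1); then the nucleus /ɪ/ (sonority 7).
Onset profile 1-7 — rises to the nucleus.
Coda: /h/ is a fricative (sonority 3), /ʒ/ is a fricative (sonority 3), /p/ is a plosive (sonority 1).
Coda profile 7-3-3-1 — does not strictly fall throughout.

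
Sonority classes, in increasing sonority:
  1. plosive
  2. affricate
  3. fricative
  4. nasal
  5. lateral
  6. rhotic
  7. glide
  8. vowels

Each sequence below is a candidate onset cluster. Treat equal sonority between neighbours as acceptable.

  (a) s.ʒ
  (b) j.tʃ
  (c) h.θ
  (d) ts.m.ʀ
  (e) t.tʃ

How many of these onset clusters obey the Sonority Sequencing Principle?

4

(a) s.ʒ: profile 3-3 — obeys.
(b) j.tʃ: profile 7-2 — violates.
(c) h.θ: profile 3-3 — obeys.
(d) ts.m.ʀ: profile 2-4-6 — obeys.
(e) t.tʃ: profile 1-2 — obeys.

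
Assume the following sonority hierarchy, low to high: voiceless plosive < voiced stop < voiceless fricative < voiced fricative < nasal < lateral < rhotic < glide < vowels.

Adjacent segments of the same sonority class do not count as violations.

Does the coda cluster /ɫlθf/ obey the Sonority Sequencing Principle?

/ɫ/: lateral = 6.
/l/: lateral = 6.
/θ/: voiceless fricative = 3.
/f/: voiceless fricative = 3.
The profile 6-6-3-3 is non-increasing (plateaus allowed), so the coda cluster satisfies the SSP.

yes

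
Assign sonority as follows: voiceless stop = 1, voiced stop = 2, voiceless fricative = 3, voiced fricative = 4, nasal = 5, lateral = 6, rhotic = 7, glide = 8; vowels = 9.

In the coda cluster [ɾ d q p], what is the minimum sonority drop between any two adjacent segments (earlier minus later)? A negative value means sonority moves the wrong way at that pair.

/ɾ/ is a rhotic (sonority 7).
/d/ is a voiced stop (sonority 2).
/q/ is a voiceless stop (sonority 1).
/p/ is a voiceless stop (sonority 1).
/ɾ/→/d/: change +5.
/d/→/q/: change +1.
/q/→/p/: change +0.
Minimum = 0.

0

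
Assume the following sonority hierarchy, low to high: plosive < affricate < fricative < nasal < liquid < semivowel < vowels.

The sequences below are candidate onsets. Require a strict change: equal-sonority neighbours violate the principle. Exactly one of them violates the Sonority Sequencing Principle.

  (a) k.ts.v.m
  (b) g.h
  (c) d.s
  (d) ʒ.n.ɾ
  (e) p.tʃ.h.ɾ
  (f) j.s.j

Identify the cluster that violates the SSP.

(a) 1-2-3-4 → obeys
(b) 1-3 → obeys
(c) 1-3 → obeys
(d) 3-4-5 → obeys
(e) 1-2-3-5 → obeys
(f) 6-3-6 → violates

f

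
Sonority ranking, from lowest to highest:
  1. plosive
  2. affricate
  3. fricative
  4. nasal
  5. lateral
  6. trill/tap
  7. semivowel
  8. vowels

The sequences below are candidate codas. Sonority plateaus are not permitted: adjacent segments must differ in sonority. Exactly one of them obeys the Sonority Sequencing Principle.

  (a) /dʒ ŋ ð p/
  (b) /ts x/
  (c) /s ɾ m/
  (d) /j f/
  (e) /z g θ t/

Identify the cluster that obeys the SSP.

d

(a) 2-4-3-1 → violates
(b) 2-3 → violates
(c) 3-6-4 → violates
(d) 7-3 → obeys
(e) 3-1-3-1 → violates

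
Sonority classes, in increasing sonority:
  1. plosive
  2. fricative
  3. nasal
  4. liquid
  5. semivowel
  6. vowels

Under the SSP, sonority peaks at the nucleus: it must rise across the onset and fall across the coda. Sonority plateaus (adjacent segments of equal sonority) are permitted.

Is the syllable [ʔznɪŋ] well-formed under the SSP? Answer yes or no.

yes

Onset: /ʔ/ is a plosive (sonority 1), /z/ is a fricative (sonority 2), /n/ is a nasal (sonority 3); then the nucleus /ɪ/ (sonority 6).
Onset profile 1-2-3-6 — rises to the nucleus.
Coda: /ŋ/ is a nasal (sonority 3).
Coda profile 6-3 — falls from the nucleus.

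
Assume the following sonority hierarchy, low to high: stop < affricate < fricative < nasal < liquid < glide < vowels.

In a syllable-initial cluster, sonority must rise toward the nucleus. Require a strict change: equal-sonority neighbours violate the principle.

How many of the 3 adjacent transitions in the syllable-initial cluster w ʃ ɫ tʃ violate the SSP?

/w/ is a glide (sonority 6).
/ʃ/ is a fricative (sonority 3).
/ɫ/ is a liquid (sonority 5).
/tʃ/ is an affricate (sonority 2).
/w/→/ʃ/: 6→3 (does not rise) — violation.
/ʃ/→/ɫ/: 3→5 (rises) — ok.
/ɫ/→/tʃ/: 5→2 (does not rise) — violation.

2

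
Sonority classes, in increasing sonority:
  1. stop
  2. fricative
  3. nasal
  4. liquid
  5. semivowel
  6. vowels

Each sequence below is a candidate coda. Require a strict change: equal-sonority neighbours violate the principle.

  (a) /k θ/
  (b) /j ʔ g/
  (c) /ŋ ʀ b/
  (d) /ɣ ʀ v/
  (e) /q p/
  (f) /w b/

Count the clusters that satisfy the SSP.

(a) sonority 1-2: ill-formed.
(b) sonority 5-1-1: ill-formed.
(c) sonority 3-4-1: ill-formed.
(d) sonority 2-4-2: ill-formed.
(e) sonority 1-1: ill-formed.
(f) sonority 5-1: well-formed.

1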